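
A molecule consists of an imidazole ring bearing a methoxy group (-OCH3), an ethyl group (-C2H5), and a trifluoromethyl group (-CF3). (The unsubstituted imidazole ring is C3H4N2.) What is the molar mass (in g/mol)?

194.16 g/mol

Atom tally by fragment:
  imidazole ring core → C:3 H:4 N:2
  (− 3 ring H displaced by substituents)
  + OCH3 → C:1 H:3 O:1
  + C2H5 → C:2 H:5
  + CF3 → C:1 F:3
Element totals:
  C: 7
  H: 9
  F: 3
  N: 2
  O: 1
Molecular formula: C7H9F3N2O.
  M = 7(12.011) + 9(1.008) + 3(18.998) + 2(14.007) + 15.999
    = 84.077 + 9.072 + 56.994 + 28.014 + 15.999 = 194.156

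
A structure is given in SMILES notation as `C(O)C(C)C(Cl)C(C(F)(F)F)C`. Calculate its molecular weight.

Atom tally by fragment:
  HOCH2 → C:1 H:3 O:1
  CH(CH3) → C:2 H:4
  CH(Cl) → C:1 H:1 Cl:1
  CH(CF3) → C:2 H:1 F:3
  CH3 → C:1 H:3
Element totals:
  C: 7
  H: 12
  Cl: 1
  F: 3
  O: 1
Molecular formula: C7H12ClF3O.
  M = 7(12.011) + 12(1.008) + 35.45 + 3(18.998) + 15.999
    = 84.077 + 12.096 + 35.450 + 56.994 + 15.999 = 204.616

204.62 g/mol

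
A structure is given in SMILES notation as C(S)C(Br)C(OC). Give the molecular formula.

Atom tally by fragment:
  HSCH2 → C:1 H:3 S:1
  CH(Br) → C:1 H:1 Br:1
  CH2OCH3 → C:2 H:5 O:1
Element totals:
  C: 4
  H: 9
  Br: 1
  O: 1
  S: 1

C4H9BrOS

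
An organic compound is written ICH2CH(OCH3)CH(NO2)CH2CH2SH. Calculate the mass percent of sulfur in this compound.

10.51%

Element totals:
  C: 6
  H: 12
  I: 1
  N: 1
  O: 3
  S: 1
Molecular formula: C6H12INO3S.
Molar mass = 305.130 g/mol.
Mass from S: 1 × 32.06 = 32.060 g/mol.
%S = 32.060 / 305.130 × 100 = 10.51%.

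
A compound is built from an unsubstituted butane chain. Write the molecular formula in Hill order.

C4H10

Atom tally by fragment:
  CH3 → C:1 H:3
  CH2 → C:1 H:2
  CH2 → C:1 H:2
  CH3 → C:1 H:3
Element totals:
  C: 4
  H: 10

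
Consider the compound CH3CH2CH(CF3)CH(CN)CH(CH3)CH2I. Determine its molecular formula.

C9H13F3IN

Atom tally by fragment:
  CH3 → C:1 H:3
  CH2 → C:1 H:2
  CH(CF3) → C:2 H:1 F:3
  CH(CN) → C:2 H:1 N:1
  CH(CH3) → C:2 H:4
  CH2I → C:1 H:2 I:1
Element totals:
  C: 9
  H: 13
  F: 3
  I: 1
  N: 1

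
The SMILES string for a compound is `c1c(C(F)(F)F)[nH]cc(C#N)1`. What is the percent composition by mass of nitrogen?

Atom tally by fragment:
  pyrrole ring core → C:4 H:5 N:1
  (− 2 ring H displaced by substituents)
  + CF3 → C:1 F:3
  + CN → C:1 N:1
Element totals:
  C: 6
  H: 3
  F: 3
  N: 2
Molecular formula: C6H3F3N2.
Molar mass = 160.098 g/mol.
Mass from N: 2 × 14.007 = 28.014 g/mol.
%N = 28.014 / 160.098 × 100 = 17.50%.

17.50%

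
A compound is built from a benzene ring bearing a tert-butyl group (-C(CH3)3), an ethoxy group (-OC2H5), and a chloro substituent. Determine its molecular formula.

C12H17ClO

Atom tally by fragment:
  benzene ring core → C:6 H:6
  (− 3 ring H displaced by substituents)
  + C(CH3)3 → C:4 H:9
  + OC2H5 → C:2 H:5 O:1
  + Cl → Cl:1
Element totals:
  C: 12
  H: 17
  Cl: 1
  O: 1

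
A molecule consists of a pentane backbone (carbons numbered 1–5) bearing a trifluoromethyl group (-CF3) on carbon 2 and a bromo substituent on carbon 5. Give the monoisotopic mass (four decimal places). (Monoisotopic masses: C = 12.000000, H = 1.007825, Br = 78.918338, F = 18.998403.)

217.9918

Atom tally by fragment:
  CH3 → C:1 H:3
  CH(CF3) → C:2 H:1 F:3
  CH2 → C:1 H:2
  CH2 → C:1 H:2
  CH2Br → C:1 H:2 Br:1
Element totals:
  C: 6
  H: 10
  Br: 1
  F: 3
Molecular formula: C6H10BrF3.
  M = 6(12.0) + 10(1.007825) + 78.918338 + 3(18.998403)
    = 72.000000 + 10.078250 + 78.918338 + 56.995209 = 217.991797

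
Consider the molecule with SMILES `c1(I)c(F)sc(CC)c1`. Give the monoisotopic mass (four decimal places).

Atom tally by fragment:
  thiophene ring core → C:4 H:4 S:1
  (− 3 ring H displaced by substituents)
  + I → I:1
  + F → F:1
  + C2H5 → C:2 H:5
Element totals:
  C: 6
  H: 6
  F: 1
  I: 1
  S: 1
Molecular formula: C6H6FIS.
  M = 6(12.0) + 6(1.007825) + 18.998403 + 126.904472 + 31.972071
    = 72.000000 + 6.046950 + 18.998403 + 126.904472 + 31.972071 = 255.921896

255.9219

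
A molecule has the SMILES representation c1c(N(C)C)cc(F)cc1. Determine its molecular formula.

C8H10FN

Atom tally by fragment:
  benzene ring core → C:6 H:6
  (− 2 ring H displaced by substituents)
  + N(CH3)2 → N:1 C:2 H:6
  + F → F:1
Element totals:
  C: 8
  H: 10
  F: 1
  N: 1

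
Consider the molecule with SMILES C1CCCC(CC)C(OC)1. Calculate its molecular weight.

142.24 g/mol

Atom tally by fragment:
  cyclohexane ring core → C:6 H:12
  (− 2 ring H displaced by substituents)
  + C2H5 → C:2 H:5
  + OCH3 → C:1 H:3 O:1
Element totals:
  C: 9
  H: 18
  O: 1
Molecular formula: C9H18O.
  M = 9(12.011) + 18(1.008) + 15.999
    = 108.099 + 18.144 + 15.999 = 142.242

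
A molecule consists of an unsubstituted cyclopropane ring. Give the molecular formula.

Atom tally by fragment:
  cyclopropane ring core → C:3 H:6
Element totals:
  C: 3
  H: 6

C3H6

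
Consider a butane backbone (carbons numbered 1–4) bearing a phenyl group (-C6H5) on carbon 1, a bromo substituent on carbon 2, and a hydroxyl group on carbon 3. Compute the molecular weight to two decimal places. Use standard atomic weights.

229.12 g/mol

Atom tally by fragment:
  C6H5CH2 → C:7 H:7
  CH(Br) → C:1 H:1 Br:1
  CH(OH) → C:1 H:2 O:1
  CH3 → C:1 H:3
Element totals:
  C: 10
  H: 13
  Br: 1
  O: 1
Molecular formula: C10H13BrO.
  M = 10(12.011) + 13(1.008) + 79.904 + 15.999
    = 120.110 + 13.104 + 79.904 + 15.999 = 229.117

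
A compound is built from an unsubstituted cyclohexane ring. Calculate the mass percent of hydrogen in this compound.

14.37%

Atom tally by fragment:
  cyclohexane ring core → C:6 H:12
Element totals:
  C: 6
  H: 12
Molecular formula: C6H12.
Molar mass = 84.162 g/mol.
Mass from H: 12 × 1.008 = 12.096 g/mol.
%H = 12.096 / 84.162 × 100 = 14.37%.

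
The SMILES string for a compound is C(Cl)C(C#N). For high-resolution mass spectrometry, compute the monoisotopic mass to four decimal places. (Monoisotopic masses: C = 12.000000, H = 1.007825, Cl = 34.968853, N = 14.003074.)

Atom tally by fragment:
  ClCH2 → C:1 H:2 Cl:1
  CH2CN → C:2 H:2 N:1
Element totals:
  C: 3
  H: 4
  Cl: 1
  N: 1
Molecular formula: C3H4ClN.
  M = 3(12.0) + 4(1.007825) + 34.968853 + 14.003074
    = 36.000000 + 4.031300 + 34.968853 + 14.003074 = 89.003227

89.0032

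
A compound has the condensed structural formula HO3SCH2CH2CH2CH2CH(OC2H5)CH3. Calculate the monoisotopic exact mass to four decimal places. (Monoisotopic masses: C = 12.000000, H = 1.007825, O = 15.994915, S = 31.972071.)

Atom tally by fragment:
  HO3SCH2 → C:1 H:3 S:1 O:3
  CH2 → C:1 H:2
  CH2 → C:1 H:2
  CH2 → C:1 H:2
  CH(OC2H5) → C:3 H:6 O:1
  CH3 → C:1 H:3
Element totals:
  C: 8
  H: 18
  O: 4
  S: 1
Molecular formula: C8H18O4S.
  M = 8(12.0) + 18(1.007825) + 4(15.994915) + 31.972071
    = 96.000000 + 18.140850 + 63.979660 + 31.972071 = 210.092581

210.0926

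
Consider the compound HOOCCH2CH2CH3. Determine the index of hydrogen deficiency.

Element totals:
  C: 4
  H: 8
  O: 2
Molecular formula: C4H8O2.
DoU = (2C + 2 + N − H − X) / 2 = (2·4 + 2 + 0 − 8 − 0) / 2 = 1.

1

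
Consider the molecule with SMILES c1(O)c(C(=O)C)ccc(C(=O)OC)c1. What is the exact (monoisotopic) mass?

194.0579

Atom tally by fragment:
  benzene ring core → C:6 H:6
  (− 3 ring H displaced by substituents)
  + OH → O:1 H:1
  + COCH3 → C:2 H:3 O:1
  + COOCH3 → C:2 H:3 O:2
Element totals:
  C: 10
  H: 10
  O: 4
Molecular formula: C10H10O4.
  M = 10(12.0) + 10(1.007825) + 4(15.994915)
    = 120.000000 + 10.078250 + 63.979660 = 194.057910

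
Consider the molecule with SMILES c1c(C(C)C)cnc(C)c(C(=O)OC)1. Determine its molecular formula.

Atom tally by fragment:
  pyridine ring core → C:5 H:5 N:1
  (− 3 ring H displaced by substituents)
  + CH(CH3)2 → C:3 H:7
  + CH3 → C:1 H:3
  + COOCH3 → C:2 H:3 O:2
Element totals:
  C: 11
  H: 15
  N: 1
  O: 2

C11H15NO2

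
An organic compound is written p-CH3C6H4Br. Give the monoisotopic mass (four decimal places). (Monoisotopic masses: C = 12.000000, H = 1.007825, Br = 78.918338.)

169.9731

Element totals:
  C: 7
  H: 7
  Br: 1
Molecular formula: C7H7Br.
  M = 7(12.0) + 7(1.007825) + 78.918338
    = 84.000000 + 7.054775 + 78.918338 = 169.973113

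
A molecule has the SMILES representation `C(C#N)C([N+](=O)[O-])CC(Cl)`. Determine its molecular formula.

C5H7ClN2O2

Atom tally by fragment:
  NCCH2 → C:2 H:2 N:1
  CH(NO2) → C:1 H:1 N:1 O:2
  CH2 → C:1 H:2
  CH2Cl → C:1 H:2 Cl:1
Element totals:
  C: 5
  H: 7
  Cl: 1
  N: 2
  O: 2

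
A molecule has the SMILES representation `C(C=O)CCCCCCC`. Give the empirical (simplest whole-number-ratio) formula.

Atom tally by fragment:
  OHCCH2 → C:2 H:3 O:1
  CH2 → C:1 H:2
  CH2 → C:1 H:2
  CH2 → C:1 H:2
  CH2 → C:1 H:2
  CH2 → C:1 H:2
  CH2 → C:1 H:2
  CH3 → C:1 H:3
Element totals:
  C: 9
  H: 18
  O: 1
Molecular formula: C9H18O.
gcd of subscripts (9, 18, 1) = 1, so the empirical formula equals the molecular formula.

C9H18O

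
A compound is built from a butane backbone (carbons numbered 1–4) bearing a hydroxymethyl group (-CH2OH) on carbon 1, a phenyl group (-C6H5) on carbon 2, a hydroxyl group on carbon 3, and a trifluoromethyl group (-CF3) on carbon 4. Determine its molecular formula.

Atom tally by fragment:
  HOCH2CH2 → C:2 H:5 O:1
  CH(C6H5) → C:7 H:6
  CH(OH) → C:1 H:2 O:1
  CH2CF3 → C:2 H:2 F:3
Element totals:
  C: 12
  H: 15
  F: 3
  O: 2

C12H15F3O2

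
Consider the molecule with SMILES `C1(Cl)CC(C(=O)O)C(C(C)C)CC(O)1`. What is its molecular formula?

Atom tally by fragment:
  cyclohexane ring core → C:6 H:12
  (− 4 ring H displaced by substituents)
  + Cl → Cl:1
  + COOH → C:1 H:1 O:2
  + CH(CH3)2 → C:3 H:7
  + OH → O:1 H:1
Element totals:
  C: 10
  H: 17
  Cl: 1
  O: 3

C10H17ClO3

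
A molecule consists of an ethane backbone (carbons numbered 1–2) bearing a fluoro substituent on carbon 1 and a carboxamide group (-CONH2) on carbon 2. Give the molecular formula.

Atom tally by fragment:
  FCH2 → C:1 H:2 F:1
  CH2CONH2 → C:2 H:4 O:1 N:1
Element totals:
  C: 3
  H: 6
  F: 1
  N: 1
  O: 1

C3H6FNO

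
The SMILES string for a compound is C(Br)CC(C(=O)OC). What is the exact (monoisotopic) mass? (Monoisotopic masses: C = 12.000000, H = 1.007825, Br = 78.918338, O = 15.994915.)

Atom tally by fragment:
  BrCH2 → C:1 H:2 Br:1
  CH2 → C:1 H:2
  CH2COOCH3 → C:3 H:5 O:2
Element totals:
  C: 5
  H: 9
  Br: 1
  O: 2
Molecular formula: C5H9BrO2.
  M = 5(12.0) + 9(1.007825) + 78.918338 + 2(15.994915)
    = 60.000000 + 9.070425 + 78.918338 + 31.989830 = 179.978593

179.9786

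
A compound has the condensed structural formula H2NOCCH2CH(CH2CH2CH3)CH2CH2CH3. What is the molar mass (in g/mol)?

157.26 g/mol

Atom tally by fragment:
  H2NOCCH2 → C:2 H:4 O:1 N:1
  CH(CH2CH2CH3) → C:4 H:8
  CH2 → C:1 H:2
  CH2 → C:1 H:2
  CH3 → C:1 H:3
Element totals:
  C: 9
  H: 19
  N: 1
  O: 1
Molecular formula: C9H19NO.
  M = 9(12.011) + 19(1.008) + 14.007 + 15.999
    = 108.099 + 19.152 + 14.007 + 15.999 = 157.257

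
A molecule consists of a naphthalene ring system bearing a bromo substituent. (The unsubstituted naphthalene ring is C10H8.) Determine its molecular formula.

Atom tally by fragment:
  naphthalene ring system core → C:10 H:8
  (− 1 ring H displaced by substituents)
  + Br → Br:1
Element totals:
  C: 10
  H: 7
  Br: 1

C10H7Br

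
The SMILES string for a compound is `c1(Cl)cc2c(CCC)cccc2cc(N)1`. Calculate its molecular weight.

Atom tally by fragment:
  naphthalene ring system core → C:10 H:8
  (− 3 ring H displaced by substituents)
  + Cl → Cl:1
  + CH2CH2CH3 → C:3 H:7
  + NH2 → N:1 H:2
Element totals:
  C: 13
  H: 14
  Cl: 1
  N: 1
Molecular formula: C13H14ClN.
  M = 13(12.011) + 14(1.008) + 35.45 + 14.007
    = 156.143 + 14.112 + 35.450 + 14.007 = 219.712

219.71 g/mol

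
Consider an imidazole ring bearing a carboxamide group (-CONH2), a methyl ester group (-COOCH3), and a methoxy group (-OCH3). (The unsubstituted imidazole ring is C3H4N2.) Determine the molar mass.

Atom tally by fragment:
  imidazole ring core → C:3 H:4 N:2
  (− 3 ring H displaced by substituents)
  + CONH2 → C:1 H:2 O:1 N:1
  + COOCH3 → C:2 H:3 O:2
  + OCH3 → C:1 H:3 O:1
Element totals:
  C: 7
  H: 9
  N: 3
  O: 4
Molecular formula: C7H9N3O4.
  M = 7(12.011) + 9(1.008) + 3(14.007) + 4(15.999)
    = 84.077 + 9.072 + 42.021 + 63.996 = 199.166

199.17 g/mol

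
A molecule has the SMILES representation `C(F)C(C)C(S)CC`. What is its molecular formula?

Atom tally by fragment:
  FCH2 → C:1 H:2 F:1
  CH(CH3) → C:2 H:4
  CH(SH) → C:1 H:2 S:1
  CH2 → C:1 H:2
  CH3 → C:1 H:3
Element totals:
  C: 6
  H: 13
  F: 1
  S: 1

C6H13FS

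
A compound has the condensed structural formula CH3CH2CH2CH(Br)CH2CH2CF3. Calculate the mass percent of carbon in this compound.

36.07%

Element totals:
  C: 7
  H: 12
  Br: 1
  F: 3
Molecular formula: C7H12BrF3.
Molar mass = 233.071 g/mol.
Mass from C: 7 × 12.011 = 84.077 g/mol.
%C = 84.077 / 233.071 × 100 = 36.07%.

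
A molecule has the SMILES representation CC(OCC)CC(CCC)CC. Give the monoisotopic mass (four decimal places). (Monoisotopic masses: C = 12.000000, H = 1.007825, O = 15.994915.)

Atom tally by fragment:
  CH3 → C:1 H:3
  CH(OC2H5) → C:3 H:6 O:1
  CH2 → C:1 H:2
  CH(CH2CH2CH3) → C:4 H:8
  CH2 → C:1 H:2
  CH3 → C:1 H:3
Element totals:
  C: 11
  H: 24
  O: 1
Molecular formula: C11H24O.
  M = 11(12.0) + 24(1.007825) + 15.994915
    = 132.000000 + 24.187800 + 15.994915 = 172.182715

172.1827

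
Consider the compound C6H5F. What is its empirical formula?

C6H5F

Atom tally by fragment:
  benzene ring core → C:6 H:6
  (− 1 ring H displaced by substituents)
  + F → F:1
Element totals:
  C: 6
  H: 5
  F: 1
Molecular formula: C6H5F.
gcd of subscripts (6, 1, 5) = 1, so the empirical formula equals the molecular formula.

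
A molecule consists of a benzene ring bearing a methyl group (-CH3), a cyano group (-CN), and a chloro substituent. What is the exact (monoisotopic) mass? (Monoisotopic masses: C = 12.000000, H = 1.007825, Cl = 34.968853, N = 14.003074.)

Atom tally by fragment:
  benzene ring core → C:6 H:6
  (− 3 ring H displaced by substituents)
  + CH3 → C:1 H:3
  + CN → C:1 N:1
  + Cl → Cl:1
Element totals:
  C: 8
  H: 6
  Cl: 1
  N: 1
Molecular formula: C8H6ClN.
  M = 8(12.0) + 6(1.007825) + 34.968853 + 14.003074
    = 96.000000 + 6.046950 + 34.968853 + 14.003074 = 151.018877

151.0189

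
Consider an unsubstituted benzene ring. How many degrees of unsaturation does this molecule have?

4

Atom tally by fragment:
  benzene ring core → C:6 H:6
Element totals:
  C: 6
  H: 6
Molecular formula: C6H6.
DoU = (2C + 2 + N − H − X) / 2 = (2·6 + 2 + 0 − 6 − 0) / 2 = 4.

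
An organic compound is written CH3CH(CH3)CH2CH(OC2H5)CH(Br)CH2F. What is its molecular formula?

C9H18BrFO

Atom tally by fragment:
  CH3 → C:1 H:3
  CH(CH3) → C:2 H:4
  CH2 → C:1 H:2
  CH(OC2H5) → C:3 H:6 O:1
  CH(Br) → C:1 H:1 Br:1
  CH2F → C:1 H:2 F:1
Element totals:
  C: 9
  H: 18
  Br: 1
  F: 1
  O: 1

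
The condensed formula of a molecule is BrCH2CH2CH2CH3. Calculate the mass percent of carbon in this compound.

Element totals:
  C: 4
  H: 9
  Br: 1
Molecular formula: C4H9Br.
Molar mass = 137.020 g/mol.
Mass from C: 4 × 12.011 = 48.044 g/mol.
%C = 48.044 / 137.020 × 100 = 35.06%.

35.06%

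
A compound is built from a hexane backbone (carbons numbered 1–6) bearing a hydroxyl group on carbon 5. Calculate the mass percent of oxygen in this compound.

15.66%

Atom tally by fragment:
  CH3 → C:1 H:3
  CH2 → C:1 H:2
  CH2 → C:1 H:2
  CH2 → C:1 H:2
  CH(OH) → C:1 H:2 O:1
  CH3 → C:1 H:3
Element totals:
  C: 6
  H: 14
  O: 1
Molecular formula: C6H14O.
Molar mass = 102.177 g/mol.
Mass from O: 1 × 15.999 = 15.999 g/mol.
%O = 15.999 / 102.177 × 100 = 15.66%.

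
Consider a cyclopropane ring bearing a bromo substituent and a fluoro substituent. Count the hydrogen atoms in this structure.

Atom tally by fragment:
  cyclopropane ring core → C:3 H:6
  (− 2 ring H displaced by substituents)
  + Br → Br:1
  + F → F:1
Element totals:
  C: 3
  H: 4
  Br: 1
  F: 1

4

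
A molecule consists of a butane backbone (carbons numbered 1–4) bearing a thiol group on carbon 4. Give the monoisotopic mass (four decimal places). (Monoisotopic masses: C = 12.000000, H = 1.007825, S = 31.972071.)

90.0503

Atom tally by fragment:
  CH3 → C:1 H:3
  CH2 → C:1 H:2
  CH2 → C:1 H:2
  CH2SH → C:1 H:3 S:1
Element totals:
  C: 4
  H: 10
  S: 1
Molecular formula: C4H10S.
  M = 4(12.0) + 10(1.007825) + 31.972071
    = 48.000000 + 10.078250 + 31.972071 = 90.050321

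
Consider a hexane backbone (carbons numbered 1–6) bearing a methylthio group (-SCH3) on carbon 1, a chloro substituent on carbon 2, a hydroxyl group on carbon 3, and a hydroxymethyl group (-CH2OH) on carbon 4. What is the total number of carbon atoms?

8

Atom tally by fragment:
  CH3SCH2 → C:2 H:5 S:1
  CH(Cl) → C:1 H:1 Cl:1
  CH(OH) → C:1 H:2 O:1
  CH(CH2OH) → C:2 H:4 O:1
  CH2 → C:1 H:2
  CH3 → C:1 H:3
Element totals:
  C: 8
  H: 17
  Cl: 1
  O: 2
  S: 1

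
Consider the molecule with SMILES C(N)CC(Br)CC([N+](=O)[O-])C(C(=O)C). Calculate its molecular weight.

Atom tally by fragment:
  H2NCH2 → C:1 H:4 N:1
  CH2 → C:1 H:2
  CH(Br) → C:1 H:1 Br:1
  CH2 → C:1 H:2
  CH(NO2) → C:1 H:1 N:1 O:2
  CH2COCH3 → C:3 H:5 O:1
Element totals:
  C: 8
  H: 15
  Br: 1
  N: 2
  O: 3
Molecular formula: C8H15BrN2O3.
  M = 8(12.011) + 15(1.008) + 79.904 + 2(14.007) + 3(15.999)
    = 96.088 + 15.120 + 79.904 + 28.014 + 47.997 = 267.123

267.12 g/mol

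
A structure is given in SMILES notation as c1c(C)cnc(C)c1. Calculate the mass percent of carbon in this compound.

Atom tally by fragment:
  pyridine ring core → C:5 H:5 N:1
  (− 2 ring H displaced by substituents)
  + CH3 → C:1 H:3
  + CH3 → C:1 H:3
Element totals:
  C: 7
  H: 9
  N: 1
Molecular formula: C7H9N.
Molar mass = 107.156 g/mol.
Mass from C: 7 × 12.011 = 84.077 g/mol.
%C = 84.077 / 107.156 × 100 = 78.46%.

78.46%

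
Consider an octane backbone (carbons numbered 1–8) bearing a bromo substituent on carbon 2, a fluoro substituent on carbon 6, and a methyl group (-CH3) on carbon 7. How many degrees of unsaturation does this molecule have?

0

Atom tally by fragment:
  CH3 → C:1 H:3
  CH(Br) → C:1 H:1 Br:1
  CH2 → C:1 H:2
  CH2 → C:1 H:2
  CH2 → C:1 H:2
  CH(F) → C:1 H:1 F:1
  CH(CH3) → C:2 H:4
  CH3 → C:1 H:3
Element totals:
  C: 9
  H: 18
  Br: 1
  F: 1
Molecular formula: C9H18BrF.
DoU = (2C + 2 + N − H − X) / 2 = (2·9 + 2 + 0 − 18 − 2) / 2 = 0.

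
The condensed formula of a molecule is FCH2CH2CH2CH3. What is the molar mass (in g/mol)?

Atom tally by fragment:
  FCH2 → C:1 H:2 F:1
  CH2 → C:1 H:2
  CH2 → C:1 H:2
  CH3 → C:1 H:3
Element totals:
  C: 4
  H: 9
  F: 1
Molecular formula: C4H9F.
  M = 4(12.011) + 9(1.008) + 18.998
    = 48.044 + 9.072 + 18.998 = 76.114

76.11 g/mol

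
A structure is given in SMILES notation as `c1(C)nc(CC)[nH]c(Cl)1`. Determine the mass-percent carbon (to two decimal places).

Atom tally by fragment:
  imidazole ring core → C:3 H:4 N:2
  (− 3 ring H displaced by substituents)
  + CH3 → C:1 H:3
  + C2H5 → C:2 H:5
  + Cl → Cl:1
Element totals:
  C: 6
  H: 9
  Cl: 1
  N: 2
Molecular formula: C6H9ClN2.
Molar mass = 144.602 g/mol.
Mass from C: 6 × 12.011 = 72.066 g/mol.
%C = 72.066 / 144.602 × 100 = 49.84%.

49.84%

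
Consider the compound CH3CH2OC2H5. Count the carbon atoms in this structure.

Element totals:
  C: 4
  H: 10
  O: 1

4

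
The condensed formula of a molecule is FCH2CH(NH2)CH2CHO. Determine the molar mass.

Atom tally by fragment:
  FCH2 → C:1 H:2 F:1
  CH(NH2) → C:1 H:3 N:1
  CH2CHO → C:2 H:3 O:1
Element totals:
  C: 4
  H: 8
  F: 1
  N: 1
  O: 1
Molecular formula: C4H8FNO.
  M = 4(12.011) + 8(1.008) + 18.998 + 14.007 + 15.999
    = 48.044 + 8.064 + 18.998 + 14.007 + 15.999 = 105.112

105.11 g/mol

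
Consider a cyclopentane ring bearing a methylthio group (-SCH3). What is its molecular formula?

C6H12S

Atom tally by fragment:
  cyclopentane ring core → C:5 H:10
  (− 1 ring H displaced by substituents)
  + SCH3 → C:1 H:3 S:1
Element totals:
  C: 6
  H: 12
  S: 1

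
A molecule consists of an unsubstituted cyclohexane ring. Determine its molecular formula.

C6H12

Atom tally by fragment:
  cyclohexane ring core → C:6 H:12
Element totals:
  C: 6
  H: 12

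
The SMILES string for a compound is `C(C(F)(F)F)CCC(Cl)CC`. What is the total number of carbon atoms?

Atom tally by fragment:
  F3CCH2 → C:2 H:2 F:3
  CH2 → C:1 H:2
  CH2 → C:1 H:2
  CH(Cl) → C:1 H:1 Cl:1
  CH2 → C:1 H:2
  CH3 → C:1 H:3
Element totals:
  C: 7
  H: 12
  Cl: 1
  F: 3

7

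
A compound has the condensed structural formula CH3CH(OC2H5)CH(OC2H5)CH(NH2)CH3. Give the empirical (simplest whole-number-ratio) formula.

Atom tally by fragment:
  CH3 → C:1 H:3
  CH(OC2H5) → C:3 H:6 O:1
  CH(OC2H5) → C:3 H:6 O:1
  CH(NH2) → C:1 H:3 N:1
  CH3 → C:1 H:3
Element totals:
  C: 9
  H: 21
  N: 1
  O: 2
Molecular formula: C9H21NO2.
gcd of subscripts (9, 21, 1, 2) = 1, so the empirical formula equals the molecular formula.

C9H21NO2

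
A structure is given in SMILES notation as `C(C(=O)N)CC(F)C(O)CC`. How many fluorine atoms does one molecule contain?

1

Atom tally by fragment:
  H2NOCCH2 → C:2 H:4 O:1 N:1
  CH2 → C:1 H:2
  CH(F) → C:1 H:1 F:1
  CH(OH) → C:1 H:2 O:1
  CH2 → C:1 H:2
  CH3 → C:1 H:3
Element totals:
  C: 7
  H: 14
  F: 1
  N: 1
  O: 2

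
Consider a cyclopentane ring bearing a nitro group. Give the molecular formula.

Atom tally by fragment:
  cyclopentane ring core → C:5 H:10
  (− 1 ring H displaced by substituents)
  + NO2 → N:1 O:2
Element totals:
  C: 5
  H: 9
  N: 1
  O: 2

C5H9NO2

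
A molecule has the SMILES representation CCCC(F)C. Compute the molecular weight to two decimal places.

90.14 g/mol

Atom tally by fragment:
  CH3 → C:1 H:3
  CH2 → C:1 H:2
  CH2 → C:1 H:2
  CH(F) → C:1 H:1 F:1
  CH3 → C:1 H:3
Element totals:
  C: 5
  H: 11
  F: 1
Molecular formula: C5H11F.
  M = 5(12.011) + 11(1.008) + 18.998
    = 60.055 + 11.088 + 18.998 = 90.141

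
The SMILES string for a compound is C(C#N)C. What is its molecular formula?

C3H5N

Atom tally by fragment:
  NCCH2 → C:2 H:2 N:1
  CH3 → C:1 H:3
Element totals:
  C: 3
  H: 5
  N: 1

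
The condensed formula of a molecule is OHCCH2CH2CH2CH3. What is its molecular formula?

C5H10O

Element totals:
  C: 5
  H: 10
  O: 1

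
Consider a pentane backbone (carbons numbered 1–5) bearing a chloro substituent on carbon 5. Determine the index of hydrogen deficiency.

0

Atom tally by fragment:
  CH3 → C:1 H:3
  CH2 → C:1 H:2
  CH2 → C:1 H:2
  CH2 → C:1 H:2
  CH2Cl → C:1 H:2 Cl:1
Element totals:
  C: 5
  H: 11
  Cl: 1
Molecular formula: C5H11Cl.
DoU = (2C + 2 + N − H − X) / 2 = (2·5 + 2 + 0 − 11 − 1) / 2 = 0.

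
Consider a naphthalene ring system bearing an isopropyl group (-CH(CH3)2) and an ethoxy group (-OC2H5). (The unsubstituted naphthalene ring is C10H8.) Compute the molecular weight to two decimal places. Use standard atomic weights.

Atom tally by fragment:
  naphthalene ring system core → C:10 H:8
  (− 2 ring H displaced by substituents)
  + CH(CH3)2 → C:3 H:7
  + OC2H5 → C:2 H:5 O:1
Element totals:
  C: 15
  H: 18
  O: 1
Molecular formula: C15H18O.
  M = 15(12.011) + 18(1.008) + 15.999
    = 180.165 + 18.144 + 15.999 = 214.308

214.31 g/mol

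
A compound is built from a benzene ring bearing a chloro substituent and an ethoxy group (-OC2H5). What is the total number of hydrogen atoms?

Atom tally by fragment:
  benzene ring core → C:6 H:6
  (− 2 ring H displaced by substituents)
  + Cl → Cl:1
  + OC2H5 → C:2 H:5 O:1
Element totals:
  C: 8
  H: 9
  Cl: 1
  O: 1

9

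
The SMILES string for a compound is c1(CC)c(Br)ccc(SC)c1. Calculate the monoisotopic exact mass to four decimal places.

Atom tally by fragment:
  benzene ring core → C:6 H:6
  (− 3 ring H displaced by substituents)
  + C2H5 → C:2 H:5
  + Br → Br:1
  + SCH3 → C:1 H:3 S:1
Element totals:
  C: 9
  H: 11
  Br: 1
  S: 1
Molecular formula: C9H11BrS.
  M = 9(12.0) + 11(1.007825) + 78.918338 + 31.972071
    = 108.000000 + 11.086075 + 78.918338 + 31.972071 = 229.976484

229.9765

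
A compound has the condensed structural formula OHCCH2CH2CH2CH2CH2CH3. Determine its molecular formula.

C7H14O

Element totals:
  C: 7
  H: 14
  O: 1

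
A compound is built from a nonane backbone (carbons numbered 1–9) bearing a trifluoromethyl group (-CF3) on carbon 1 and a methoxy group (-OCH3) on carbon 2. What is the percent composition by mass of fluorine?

Atom tally by fragment:
  F3CCH2 → C:2 H:2 F:3
  CH(OCH3) → C:2 H:4 O:1
  CH2 → C:1 H:2
  CH2 → C:1 H:2
  CH2 → C:1 H:2
  CH2 → C:1 H:2
  CH2 → C:1 H:2
  CH2 → C:1 H:2
  CH3 → C:1 H:3
Element totals:
  C: 11
  H: 21
  F: 3
  O: 1
Molecular formula: C11H21F3O.
Molar mass = 226.282 g/mol.
Mass from F: 3 × 18.998 = 56.994 g/mol.
%F = 56.994 / 226.282 × 100 = 25.19%.

25.19%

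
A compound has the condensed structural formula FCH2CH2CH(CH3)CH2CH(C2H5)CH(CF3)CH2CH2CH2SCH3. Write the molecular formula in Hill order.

Atom tally by fragment:
  FCH2 → C:1 H:2 F:1
  CH2 → C:1 H:2
  CH(CH3) → C:2 H:4
  CH2 → C:1 H:2
  CH(C2H5) → C:3 H:6
  CH(CF3) → C:2 H:1 F:3
  CH2 → C:1 H:2
  CH2 → C:1 H:2
  CH2SCH3 → C:2 H:5 S:1
Element totals:
  C: 14
  H: 26
  F: 4
  S: 1

C14H26F4S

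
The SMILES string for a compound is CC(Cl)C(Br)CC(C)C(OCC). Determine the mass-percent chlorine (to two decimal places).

Atom tally by fragment:
  CH3 → C:1 H:3
  CH(Cl) → C:1 H:1 Cl:1
  CH(Br) → C:1 H:1 Br:1
  CH2 → C:1 H:2
  CH(CH3) → C:2 H:4
  CH2OC2H5 → C:3 H:7 O:1
Element totals:
  C: 9
  H: 18
  Br: 1
  Cl: 1
  O: 1
Molecular formula: C9H18BrClO.
Molar mass = 257.596 g/mol.
Mass from Cl: 1 × 35.45 = 35.450 g/mol.
%Cl = 35.450 / 257.596 × 100 = 13.76%.

13.76%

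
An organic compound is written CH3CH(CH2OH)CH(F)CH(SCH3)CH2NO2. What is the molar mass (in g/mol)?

Atom tally by fragment:
  CH3 → C:1 H:3
  CH(CH2OH) → C:2 H:4 O:1
  CH(F) → C:1 H:1 F:1
  CH(SCH3) → C:2 H:4 S:1
  CH2NO2 → C:1 H:2 N:1 O:2
Element totals:
  C: 7
  H: 14
  F: 1
  N: 1
  O: 3
  S: 1
Molecular formula: C7H14FNO3S.
  M = 7(12.011) + 14(1.008) + 18.998 + 14.007 + 3(15.999) + 32.06
    = 84.077 + 14.112 + 18.998 + 14.007 + 47.997 + 32.060 = 211.251

211.25 g/mol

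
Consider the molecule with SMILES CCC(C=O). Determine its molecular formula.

C4H8O

Atom tally by fragment:
  CH3 → C:1 H:3
  CH2 → C:1 H:2
  CH2CHO → C:2 H:3 O:1
Element totals:
  C: 4
  H: 8
  O: 1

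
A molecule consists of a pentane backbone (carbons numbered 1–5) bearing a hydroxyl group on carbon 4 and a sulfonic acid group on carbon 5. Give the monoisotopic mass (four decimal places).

168.0456

Atom tally by fragment:
  CH3 → C:1 H:3
  CH2 → C:1 H:2
  CH2 → C:1 H:2
  CH(OH) → C:1 H:2 O:1
  CH2SO3H → C:1 H:3 S:1 O:3
Element totals:
  C: 5
  H: 12
  O: 4
  S: 1
Molecular formula: C5H12O4S.
  M = 5(12.0) + 12(1.007825) + 4(15.994915) + 31.972071
    = 60.000000 + 12.093900 + 63.979660 + 31.972071 = 168.045631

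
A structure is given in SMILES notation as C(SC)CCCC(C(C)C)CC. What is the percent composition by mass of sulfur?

Atom tally by fragment:
  CH3SCH2 → C:2 H:5 S:1
  CH2 → C:1 H:2
  CH2 → C:1 H:2
  CH2 → C:1 H:2
  CH(CH(CH3)2) → C:4 H:8
  CH2 → C:1 H:2
  CH3 → C:1 H:3
Element totals:
  C: 11
  H: 24
  S: 1
Molecular formula: C11H24S.
Molar mass = 188.373 g/mol.
Mass from S: 1 × 32.06 = 32.060 g/mol.
%S = 32.060 / 188.373 × 100 = 17.02%.

17.02%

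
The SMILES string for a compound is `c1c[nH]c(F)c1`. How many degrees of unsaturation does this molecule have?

3

Atom tally by fragment:
  pyrrole ring core → C:4 H:5 N:1
  (− 1 ring H displaced by substituents)
  + F → F:1
Element totals:
  C: 4
  H: 4
  F: 1
  N: 1
Molecular formula: C4H4FN.
DoU = (2C + 2 + N − H − X) / 2 = (2·4 + 2 + 1 − 4 − 1) / 2 = 3.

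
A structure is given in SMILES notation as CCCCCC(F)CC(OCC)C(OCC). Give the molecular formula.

Atom tally by fragment:
  CH3 → C:1 H:3
  CH2 → C:1 H:2
  CH2 → C:1 H:2
  CH2 → C:1 H:2
  CH2 → C:1 H:2
  CH(F) → C:1 H:1 F:1
  CH2 → C:1 H:2
  CH(OC2H5) → C:3 H:6 O:1
  CH2OC2H5 → C:3 H:7 O:1
Element totals:
  C: 13
  H: 27
  F: 1
  O: 2

C13H27FO2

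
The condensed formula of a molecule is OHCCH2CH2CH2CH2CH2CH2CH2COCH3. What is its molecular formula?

C10H18O2

Atom tally by fragment:
  OHCCH2 → C:2 H:3 O:1
  CH2 → C:1 H:2
  CH2 → C:1 H:2
  CH2 → C:1 H:2
  CH2 → C:1 H:2
  CH2 → C:1 H:2
  CH2COCH3 → C:3 H:5 O:1
Element totals:
  C: 10
  H: 18
  O: 2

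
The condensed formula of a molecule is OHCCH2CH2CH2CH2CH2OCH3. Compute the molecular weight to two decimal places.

Atom tally by fragment:
  OHCCH2 → C:2 H:3 O:1
  CH2 → C:1 H:2
  CH2 → C:1 H:2
  CH2 → C:1 H:2
  CH2OCH3 → C:2 H:5 O:1
Element totals:
  C: 7
  H: 14
  O: 2
Molecular formula: C7H14O2.
  M = 7(12.011) + 14(1.008) + 2(15.999)
    = 84.077 + 14.112 + 31.998 = 130.187

130.19 g/mol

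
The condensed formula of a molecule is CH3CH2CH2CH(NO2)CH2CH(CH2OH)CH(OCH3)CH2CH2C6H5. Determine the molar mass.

Element totals:
  C: 17
  H: 27
  N: 1
  O: 4
Molecular formula: C17H27NO4.
  M = 17(12.011) + 27(1.008) + 14.007 + 4(15.999)
    = 204.187 + 27.216 + 14.007 + 63.996 = 309.406

309.41 g/mol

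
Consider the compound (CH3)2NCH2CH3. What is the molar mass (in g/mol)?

Atom tally by fragment:
  (CH3)2NCH2 → C:3 H:8 N:1
  CH3 → C:1 H:3
Element totals:
  C: 4
  H: 11
  N: 1
Molecular formula: C4H11N.
  M = 4(12.011) + 11(1.008) + 14.007
    = 48.044 + 11.088 + 14.007 = 73.139

73.14 g/mol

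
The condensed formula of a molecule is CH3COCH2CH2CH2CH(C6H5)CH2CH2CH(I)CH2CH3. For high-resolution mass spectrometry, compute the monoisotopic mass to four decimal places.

372.0950

Atom tally by fragment:
  CH3COCH2 → C:3 H:5 O:1
  CH2 → C:1 H:2
  CH2 → C:1 H:2
  CH(C6H5) → C:7 H:6
  CH2 → C:1 H:2
  CH2 → C:1 H:2
  CH(I) → C:1 H:1 I:1
  CH2 → C:1 H:2
  CH3 → C:1 H:3
Element totals:
  C: 17
  H: 25
  I: 1
  O: 1
Molecular formula: C17H25IO.
  M = 17(12.0) + 25(1.007825) + 126.904472 + 15.994915
    = 204.000000 + 25.195625 + 126.904472 + 15.994915 = 372.095012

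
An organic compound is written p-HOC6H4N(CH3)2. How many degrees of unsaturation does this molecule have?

4

Element totals:
  C: 8
  H: 11
  N: 1
  O: 1
Molecular formula: C8H11NO.
DoU = (2C + 2 + N − H − X) / 2 = (2·8 + 2 + 1 − 11 − 0) / 2 = 4.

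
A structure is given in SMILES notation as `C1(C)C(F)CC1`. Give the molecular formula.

Atom tally by fragment:
  cyclobutane ring core → C:4 H:8
  (− 2 ring H displaced by substituents)
  + CH3 → C:1 H:3
  + F → F:1
Element totals:
  C: 5
  H: 9
  F: 1

C5H9F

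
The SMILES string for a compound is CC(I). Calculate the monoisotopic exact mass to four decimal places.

155.9436

Atom tally by fragment:
  CH3 → C:1 H:3
  CH2I → C:1 H:2 I:1
Element totals:
  C: 2
  H: 5
  I: 1
Molecular formula: C2H5I.
  M = 2(12.0) + 5(1.007825) + 126.904472
    = 24.000000 + 5.039125 + 126.904472 = 155.943597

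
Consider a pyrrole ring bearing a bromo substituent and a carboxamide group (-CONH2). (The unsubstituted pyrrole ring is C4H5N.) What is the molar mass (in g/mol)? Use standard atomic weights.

Atom tally by fragment:
  pyrrole ring core → C:4 H:5 N:1
  (− 2 ring H displaced by substituents)
  + Br → Br:1
  + CONH2 → C:1 H:2 O:1 N:1
Element totals:
  C: 5
  H: 5
  Br: 1
  N: 2
  O: 1
Molecular formula: C5H5BrN2O.
  M = 5(12.011) + 5(1.008) + 79.904 + 2(14.007) + 15.999
    = 60.055 + 5.040 + 79.904 + 28.014 + 15.999 = 189.012

189.01 g/mol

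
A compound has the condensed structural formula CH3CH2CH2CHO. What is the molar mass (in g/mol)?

Element totals:
  C: 4
  H: 8
  O: 1
Molecular formula: C4H8O.
  M = 4(12.011) + 8(1.008) + 15.999
    = 48.044 + 8.064 + 15.999 = 72.107

72.11 g/mol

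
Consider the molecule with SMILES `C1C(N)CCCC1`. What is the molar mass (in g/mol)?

99.18 g/mol

Atom tally by fragment:
  cyclohexane ring core → C:6 H:12
  (− 1 ring H displaced by substituents)
  + NH2 → N:1 H:2
Element totals:
  C: 6
  H: 13
  N: 1
Molecular formula: C6H13N.
  M = 6(12.011) + 13(1.008) + 14.007
    = 72.066 + 13.104 + 14.007 = 99.177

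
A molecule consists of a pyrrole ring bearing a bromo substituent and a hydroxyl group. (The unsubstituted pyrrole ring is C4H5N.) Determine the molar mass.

161.99 g/mol

Atom tally by fragment:
  pyrrole ring core → C:4 H:5 N:1
  (− 2 ring H displaced by substituents)
  + Br → Br:1
  + OH → O:1 H:1
Element totals:
  C: 4
  H: 4
  Br: 1
  N: 1
  O: 1
Molecular formula: C4H4BrNO.
  M = 4(12.011) + 4(1.008) + 79.904 + 14.007 + 15.999
    = 48.044 + 4.032 + 79.904 + 14.007 + 15.999 = 161.986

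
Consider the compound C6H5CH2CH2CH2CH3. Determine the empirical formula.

Atom tally by fragment:
  C6H5CH2 → C:7 H:7
  CH2 → C:1 H:2
  CH2 → C:1 H:2
  CH3 → C:1 H:3
Element totals:
  C: 10
  H: 14
Molecular formula: C10H14.
gcd of subscripts = 2; dividing each by 2:
  C: 10/2 = 5
  H: 14/2 = 7

C5H7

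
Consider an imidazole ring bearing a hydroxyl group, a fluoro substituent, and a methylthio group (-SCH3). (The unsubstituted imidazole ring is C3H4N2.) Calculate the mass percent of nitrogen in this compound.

Atom tally by fragment:
  imidazole ring core → C:3 H:4 N:2
  (− 3 ring H displaced by substituents)
  + OH → O:1 H:1
  + F → F:1
  + SCH3 → C:1 H:3 S:1
Element totals:
  C: 4
  H: 5
  F: 1
  N: 2
  O: 1
  S: 1
Molecular formula: C4H5FN2OS.
Molar mass = 148.155 g/mol.
Mass from N: 2 × 14.007 = 28.014 g/mol.
%N = 28.014 / 148.155 × 100 = 18.91%.

18.91%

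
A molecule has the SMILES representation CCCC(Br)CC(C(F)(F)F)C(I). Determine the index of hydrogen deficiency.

Atom tally by fragment:
  CH3 → C:1 H:3
  CH2 → C:1 H:2
  CH2 → C:1 H:2
  CH(Br) → C:1 H:1 Br:1
  CH2 → C:1 H:2
  CH(CF3) → C:2 H:1 F:3
  CH2I → C:1 H:2 I:1
Element totals:
  C: 8
  H: 13
  Br: 1
  F: 3
  I: 1
Molecular formula: C8H13BrF3I.
DoU = (2C + 2 + N − H − X) / 2 = (2·8 + 2 + 0 − 13 − 5) / 2 = 0.

0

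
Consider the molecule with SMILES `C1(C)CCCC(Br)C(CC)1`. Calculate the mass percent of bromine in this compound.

Atom tally by fragment:
  cyclohexane ring core → C:6 H:12
  (− 3 ring H displaced by substituents)
  + CH3 → C:1 H:3
  + Br → Br:1
  + C2H5 → C:2 H:5
Element totals:
  C: 9
  H: 17
  Br: 1
Molecular formula: C9H17Br.
Molar mass = 205.139 g/mol.
Mass from Br: 1 × 79.904 = 79.904 g/mol.
%Br = 79.904 / 205.139 × 100 = 38.95%.

38.95%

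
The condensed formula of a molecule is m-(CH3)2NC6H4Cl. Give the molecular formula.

Atom tally by fragment:
  benzene ring core → C:6 H:6
  (− 2 ring H displaced by substituents)
  + N(CH3)2 → N:1 C:2 H:6
  + Cl → Cl:1
Element totals:
  C: 8
  H: 10
  Cl: 1
  N: 1

C8H10ClN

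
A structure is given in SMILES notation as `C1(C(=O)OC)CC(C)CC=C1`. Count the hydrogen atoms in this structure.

14

Atom tally by fragment:
  cyclohexene ring core → C:6 H:10
  (− 2 ring H displaced by substituents)
  + COOCH3 → C:2 H:3 O:2
  + CH3 → C:1 H:3
Element totals:
  C: 9
  H: 14
  O: 2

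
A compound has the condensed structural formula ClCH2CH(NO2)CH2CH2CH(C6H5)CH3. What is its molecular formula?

Element totals:
  C: 12
  H: 16
  Cl: 1
  N: 1
  O: 2

C12H16ClNO2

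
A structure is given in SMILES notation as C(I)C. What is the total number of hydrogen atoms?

Atom tally by fragment:
  ICH2 → C:1 H:2 I:1
  CH3 → C:1 H:3
Element totals:
  C: 2
  H: 5
  I: 1

5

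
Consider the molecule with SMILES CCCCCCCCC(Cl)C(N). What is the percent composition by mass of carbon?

62.64%

Atom tally by fragment:
  CH3 → C:1 H:3
  CH2 → C:1 H:2
  CH2 → C:1 H:2
  CH2 → C:1 H:2
  CH2 → C:1 H:2
  CH2 → C:1 H:2
  CH2 → C:1 H:2
  CH2 → C:1 H:2
  CH(Cl) → C:1 H:1 Cl:1
  CH2NH2 → C:1 H:4 N:1
Element totals:
  C: 10
  H: 22
  Cl: 1
  N: 1
Molecular formula: C10H22ClN.
Molar mass = 191.743 g/mol.
Mass from C: 10 × 12.011 = 120.110 g/mol.
%C = 120.110 / 191.743 × 100 = 62.64%.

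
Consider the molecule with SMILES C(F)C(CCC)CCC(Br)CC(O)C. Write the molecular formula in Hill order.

C11H22BrFO

Atom tally by fragment:
  FCH2 → C:1 H:2 F:1
  CH(CH2CH2CH3) → C:4 H:8
  CH2 → C:1 H:2
  CH2 → C:1 H:2
  CH(Br) → C:1 H:1 Br:1
  CH2 → C:1 H:2
  CH(OH) → C:1 H:2 O:1
  CH3 → C:1 H:3
Element totals:
  C: 11
  H: 22
  Br: 1
  F: 1
  O: 1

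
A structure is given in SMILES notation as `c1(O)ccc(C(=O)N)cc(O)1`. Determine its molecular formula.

Atom tally by fragment:
  benzene ring core → C:6 H:6
  (− 3 ring H displaced by substituents)
  + OH → O:1 H:1
  + CONH2 → C:1 H:2 O:1 N:1
  + OH → O:1 H:1
Element totals:
  C: 7
  H: 7
  N: 1
  O: 3

C7H7NO3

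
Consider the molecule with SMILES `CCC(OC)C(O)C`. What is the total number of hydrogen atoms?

14

Atom tally by fragment:
  CH3 → C:1 H:3
  CH2 → C:1 H:2
  CH(OCH3) → C:2 H:4 O:1
  CH(OH) → C:1 H:2 O:1
  CH3 → C:1 H:3
Element totals:
  C: 6
  H: 14
  O: 2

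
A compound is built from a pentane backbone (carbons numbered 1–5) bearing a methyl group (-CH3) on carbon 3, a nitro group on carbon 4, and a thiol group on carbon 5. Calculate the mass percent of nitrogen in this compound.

Atom tally by fragment:
  CH3 → C:1 H:3
  CH2 → C:1 H:2
  CH(CH3) → C:2 H:4
  CH(NO2) → C:1 H:1 N:1 O:2
  CH2SH → C:1 H:3 S:1
Element totals:
  C: 6
  H: 13
  N: 1
  O: 2
  S: 1
Molecular formula: C6H13NO2S.
Molar mass = 163.235 g/mol.
Mass from N: 1 × 14.007 = 14.007 g/mol.
%N = 14.007 / 163.235 × 100 = 8.58%.

8.58%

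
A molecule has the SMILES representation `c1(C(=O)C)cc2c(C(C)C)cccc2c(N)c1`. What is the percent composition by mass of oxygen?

7.04%

Atom tally by fragment:
  naphthalene ring system core → C:10 H:8
  (− 3 ring H displaced by substituents)
  + COCH3 → C:2 H:3 O:1
  + CH(CH3)2 → C:3 H:7
  + NH2 → N:1 H:2
Element totals:
  C: 15
  H: 17
  N: 1
  O: 1
Molecular formula: C15H17NO.
Molar mass = 227.307 g/mol.
Mass from O: 1 × 15.999 = 15.999 g/mol.
%O = 15.999 / 227.307 × 100 = 7.04%.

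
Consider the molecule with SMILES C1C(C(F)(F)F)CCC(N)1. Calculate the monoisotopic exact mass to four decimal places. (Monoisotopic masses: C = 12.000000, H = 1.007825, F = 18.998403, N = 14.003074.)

153.0765

Atom tally by fragment:
  cyclopentane ring core → C:5 H:10
  (− 2 ring H displaced by substituents)
  + CF3 → C:1 F:3
  + NH2 → N:1 H:2
Element totals:
  C: 6
  H: 10
  F: 3
  N: 1
Molecular formula: C6H10F3N.
  M = 6(12.0) + 10(1.007825) + 3(18.998403) + 14.003074
    = 72.000000 + 10.078250 + 56.995209 + 14.003074 = 153.076533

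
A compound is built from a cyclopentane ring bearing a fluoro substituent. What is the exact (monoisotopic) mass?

88.0688

Atom tally by fragment:
  cyclopentane ring core → C:5 H:10
  (− 1 ring H displaced by substituents)
  + F → F:1
Element totals:
  C: 5
  H: 9
  F: 1
Molecular formula: C5H9F.
  M = 5(12.0) + 9(1.007825) + 18.998403
    = 60.000000 + 9.070425 + 18.998403 = 88.068828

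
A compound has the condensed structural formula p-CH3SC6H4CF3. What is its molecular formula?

C8H7F3S

Atom tally by fragment:
  benzene ring core → C:6 H:6
  (− 2 ring H displaced by substituents)
  + SCH3 → C:1 H:3 S:1
  + CF3 → C:1 F:3
Element totals:
  C: 8
  H: 7
  F: 3
  S: 1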